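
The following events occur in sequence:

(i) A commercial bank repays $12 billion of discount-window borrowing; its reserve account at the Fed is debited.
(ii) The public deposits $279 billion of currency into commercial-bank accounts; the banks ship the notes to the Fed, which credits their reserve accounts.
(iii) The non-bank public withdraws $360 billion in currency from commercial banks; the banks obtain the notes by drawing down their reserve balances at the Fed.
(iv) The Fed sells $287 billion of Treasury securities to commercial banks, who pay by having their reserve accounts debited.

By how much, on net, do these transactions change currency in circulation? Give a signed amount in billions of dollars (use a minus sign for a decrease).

+$81 billion

Fed balance sheet:
  Assets:      Securities −$287B, Loans to banks −$12B
  Liabilities: Bank reserves −$380B, Currency in circulation +$81B
So the change in currency in circulation is +$81 billion.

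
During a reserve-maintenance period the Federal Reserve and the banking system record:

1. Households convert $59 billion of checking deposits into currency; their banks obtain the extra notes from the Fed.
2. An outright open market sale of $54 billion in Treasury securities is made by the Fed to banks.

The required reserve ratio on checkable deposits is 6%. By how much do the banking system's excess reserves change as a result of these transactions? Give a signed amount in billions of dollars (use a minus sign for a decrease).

Currency withdrawal $59 billion: reserves −$59B, deposits −$59B.
OMO sale (to banks) $54 billion: reserves −$54B, deposits 0.
Totals: Δreserves = −$113B, Δdeposits = −$59B.
Δrequired reserves = 6% × −$59B = −$3.54B.
Δexcess reserves = Δreserves − Δrequired = −$113B − (−$3.54B) = -$109.46 billion.

-$109.46 billion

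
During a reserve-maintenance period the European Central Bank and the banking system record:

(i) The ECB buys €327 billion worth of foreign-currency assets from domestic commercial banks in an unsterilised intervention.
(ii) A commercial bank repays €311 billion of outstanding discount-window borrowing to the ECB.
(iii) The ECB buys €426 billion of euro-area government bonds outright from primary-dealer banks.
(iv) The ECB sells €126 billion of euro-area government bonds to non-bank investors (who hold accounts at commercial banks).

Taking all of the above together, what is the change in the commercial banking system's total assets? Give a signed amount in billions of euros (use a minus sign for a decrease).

-€437 billion

FX purchase €327 billion: just an asset swap on bank balance sheets → 0.
Discount-window repayment €311 billion: bank balance sheets shrink → −€311B.
OMO purchase (from banks) €426 billion: just an asset swap on bank balance sheets → 0.
Asset sale (to non-banks) €126 billion: bank balance sheets shrink → −€126B.
Net: 0 − 311 + 0 − 126 = -€437 billion.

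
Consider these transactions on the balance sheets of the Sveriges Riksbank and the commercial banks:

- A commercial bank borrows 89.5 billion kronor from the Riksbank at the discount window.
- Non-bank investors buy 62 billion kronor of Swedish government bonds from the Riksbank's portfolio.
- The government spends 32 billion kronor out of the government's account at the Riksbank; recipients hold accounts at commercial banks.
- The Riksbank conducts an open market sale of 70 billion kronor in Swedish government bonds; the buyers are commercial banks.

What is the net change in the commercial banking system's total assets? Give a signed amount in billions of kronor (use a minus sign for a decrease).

Riksbank balance sheet:
  Assets:      Securities −132B, Loans to banks +89.5B
  Liabilities: Bank reserves −10.5B, Government deposits −32B
Commercial banking system:
  Assets:      Reserves at CB −10.5B, Securities +70B
  Liabilities: Checkable deposits −30B, Borrowings from CB +89.5B
Change in total bank assets = +59.5 billion.

+59.5 billion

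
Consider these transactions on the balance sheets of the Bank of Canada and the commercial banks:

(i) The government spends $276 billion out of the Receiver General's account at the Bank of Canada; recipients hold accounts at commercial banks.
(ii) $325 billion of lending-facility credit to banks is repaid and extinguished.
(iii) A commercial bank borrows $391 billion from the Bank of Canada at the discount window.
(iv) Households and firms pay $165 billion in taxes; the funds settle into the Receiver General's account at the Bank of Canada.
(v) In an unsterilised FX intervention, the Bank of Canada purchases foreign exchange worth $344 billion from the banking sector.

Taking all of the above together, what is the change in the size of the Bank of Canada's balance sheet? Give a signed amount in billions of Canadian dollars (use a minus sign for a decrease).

Bank of Canada balance sheet:
  Assets:      Loans to banks +$66B, Foreign assets +$344B
  Liabilities: Bank reserves +$521B, Government deposits −$111B
Commercial banking system:
  Assets:      Reserves at CB +$521B, Foreign assets −$344B
  Liabilities: Checkable deposits +$111B, Borrowings from CB +$66B
Change in total Bank of Canada assets = +$410 billion.

+$410 billion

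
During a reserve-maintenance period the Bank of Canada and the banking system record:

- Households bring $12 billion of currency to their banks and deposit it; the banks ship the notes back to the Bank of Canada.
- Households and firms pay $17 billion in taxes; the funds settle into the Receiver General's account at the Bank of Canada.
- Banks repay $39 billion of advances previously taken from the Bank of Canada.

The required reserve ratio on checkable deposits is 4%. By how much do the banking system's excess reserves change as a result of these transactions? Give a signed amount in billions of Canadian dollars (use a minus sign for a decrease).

-$43.8 billion

Currency deposit $12 billion: reserves +$12B, deposits +$12B.
Government account inflow $17 billion: reserves −$17B, deposits −$17B.
Discount-window repayment $39 billion: reserves −$39B, deposits 0.
Totals: Δreserves = −$44B, Δdeposits = −$5B.
Δrequired reserves = 4% × −$5B = −$0.2B.
Δexcess reserves = Δreserves − Δrequired = −$44B − (−$0.2B) = -$43.8 billion.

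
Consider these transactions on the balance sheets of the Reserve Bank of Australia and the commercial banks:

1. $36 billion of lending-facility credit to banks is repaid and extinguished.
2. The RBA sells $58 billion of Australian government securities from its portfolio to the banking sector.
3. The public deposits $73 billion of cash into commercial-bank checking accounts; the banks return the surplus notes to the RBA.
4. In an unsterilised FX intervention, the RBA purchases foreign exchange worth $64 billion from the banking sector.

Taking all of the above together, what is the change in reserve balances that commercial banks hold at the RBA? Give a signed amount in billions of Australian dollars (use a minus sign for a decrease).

+$43 billion

RBA balance sheet:
  Assets:      Securities −$58B, Loans to banks −$36B, Foreign assets +$64B
  Liabilities: Bank reserves +$43B, Currency in circulation −$73B
Commercial banking system:
  Assets:      Reserves at CB +$43B, Securities +$58B, Foreign assets −$64B
  Liabilities: Checkable deposits +$73B, Borrowings from CB −$36B
So the change in reserve balances that commercial banks hold at the RBA is +$43 billion.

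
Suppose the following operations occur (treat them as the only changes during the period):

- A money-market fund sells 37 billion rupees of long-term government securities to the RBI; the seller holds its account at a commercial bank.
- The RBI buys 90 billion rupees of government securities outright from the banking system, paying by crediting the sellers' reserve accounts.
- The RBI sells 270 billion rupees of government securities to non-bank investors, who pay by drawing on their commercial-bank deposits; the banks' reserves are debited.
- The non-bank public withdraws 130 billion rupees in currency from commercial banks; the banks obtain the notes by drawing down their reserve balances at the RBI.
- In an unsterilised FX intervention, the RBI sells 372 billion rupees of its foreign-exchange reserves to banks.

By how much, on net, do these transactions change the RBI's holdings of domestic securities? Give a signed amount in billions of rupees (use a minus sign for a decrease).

Asset purchase (from non-banks) 37 billion rupees: securities added to the RBI's portfolio → +37B.
OMO purchase (from banks) 90 billion rupees: securities added to the RBI's portfolio → +90B.
Asset sale (to non-banks) 270 billion rupees: securities removed from the RBI's portfolio → −270B.
Currency withdrawal 130 billion rupees: the RBI's securities portfolio is untouched → 0.
FX sale 372 billion rupees: the RBI's securities portfolio is untouched → 0.
Net: 37 + 90 − 270 + 0 + 0 = -143 billion.

-143 billion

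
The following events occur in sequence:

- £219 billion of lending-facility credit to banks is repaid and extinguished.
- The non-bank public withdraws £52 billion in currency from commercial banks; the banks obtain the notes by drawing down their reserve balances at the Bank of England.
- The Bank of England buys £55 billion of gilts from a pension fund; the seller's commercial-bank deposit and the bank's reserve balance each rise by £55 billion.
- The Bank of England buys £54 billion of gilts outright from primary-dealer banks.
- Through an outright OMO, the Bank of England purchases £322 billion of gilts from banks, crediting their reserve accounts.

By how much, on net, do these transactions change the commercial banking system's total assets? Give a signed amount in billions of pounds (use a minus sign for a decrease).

Bank of England balance sheet:
  Assets:      Securities +£431B, Loans to banks −£219B
  Liabilities: Bank reserves +£160B, Currency in circulation +£52B
Commercial banking system:
  Assets:      Reserves at CB +£160B, Securities −£376B
  Liabilities: Checkable deposits +£3B, Borrowings from CB −£219B
Change in total bank assets = -£216 billion.

-£216 billion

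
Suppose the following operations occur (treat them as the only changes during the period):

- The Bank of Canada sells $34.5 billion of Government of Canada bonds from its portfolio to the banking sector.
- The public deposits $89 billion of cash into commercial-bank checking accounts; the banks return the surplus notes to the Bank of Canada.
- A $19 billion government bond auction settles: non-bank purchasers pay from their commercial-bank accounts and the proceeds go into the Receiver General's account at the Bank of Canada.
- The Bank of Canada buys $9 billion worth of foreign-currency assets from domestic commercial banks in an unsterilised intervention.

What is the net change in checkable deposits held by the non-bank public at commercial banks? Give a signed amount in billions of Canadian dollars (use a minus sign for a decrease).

+$70 billion

Bank of Canada balance sheet:
  Assets:      Securities −$34.5B, Foreign assets +$9B
  Liabilities: Bank reserves +$44.5B, Currency in circulation −$89B, Government deposits +$19B
Commercial banking system:
  Assets:      Reserves at CB +$44.5B, Securities +$34.5B, Foreign assets −$9B
  Liabilities: Checkable deposits +$70B
So the change in checkable deposits held by the non-bank public at commercial banks is +$70 billion.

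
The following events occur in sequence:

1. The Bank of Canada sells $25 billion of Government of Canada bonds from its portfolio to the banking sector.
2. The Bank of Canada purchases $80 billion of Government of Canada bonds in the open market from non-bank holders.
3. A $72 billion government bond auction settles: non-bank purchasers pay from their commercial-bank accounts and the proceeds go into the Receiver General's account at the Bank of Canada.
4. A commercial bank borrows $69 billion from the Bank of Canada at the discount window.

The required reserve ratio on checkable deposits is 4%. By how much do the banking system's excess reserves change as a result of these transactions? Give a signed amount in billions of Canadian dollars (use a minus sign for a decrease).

+$51.68 billion

OMO sale (to banks) $25 billion: reserves −$25B, deposits 0.
Asset purchase (from non-banks) $80 billion: reserves +$80B, deposits +$80B.
Government account inflow $72 billion: reserves −$72B, deposits −$72B.
Discount-window loan $69 billion: reserves +$69B, deposits 0.
Totals: Δreserves = +$52B, Δdeposits = +$8B.
Δrequired reserves = 4% × +$8B = +$0.32B.
Δexcess reserves = Δreserves − Δrequired = +$52B − (+$0.32B) = +$51.68 billion.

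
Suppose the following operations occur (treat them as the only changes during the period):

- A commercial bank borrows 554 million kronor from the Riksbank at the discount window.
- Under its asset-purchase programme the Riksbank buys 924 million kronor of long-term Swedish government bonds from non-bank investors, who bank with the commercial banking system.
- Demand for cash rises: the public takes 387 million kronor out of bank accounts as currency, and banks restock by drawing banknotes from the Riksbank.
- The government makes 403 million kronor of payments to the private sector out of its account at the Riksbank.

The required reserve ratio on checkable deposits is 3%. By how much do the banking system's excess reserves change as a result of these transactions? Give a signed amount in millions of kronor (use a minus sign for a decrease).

+1465.8 million

Discount-window loan 554 million kronor: reserves +554M, deposits 0.
Asset purchase (from non-banks) 924 million kronor: reserves +924M, deposits +924M.
Currency withdrawal 387 million kronor: reserves −387M, deposits −387M.
Government spending 403 million kronor: reserves +403M, deposits +403M.
Totals: Δreserves = +1494M, Δdeposits = +940M.
Δrequired reserves = 3% × +940M = +28.2M.
Δexcess reserves = Δreserves − Δrequired = +1494M − (+28.2M) = +1465.8 million.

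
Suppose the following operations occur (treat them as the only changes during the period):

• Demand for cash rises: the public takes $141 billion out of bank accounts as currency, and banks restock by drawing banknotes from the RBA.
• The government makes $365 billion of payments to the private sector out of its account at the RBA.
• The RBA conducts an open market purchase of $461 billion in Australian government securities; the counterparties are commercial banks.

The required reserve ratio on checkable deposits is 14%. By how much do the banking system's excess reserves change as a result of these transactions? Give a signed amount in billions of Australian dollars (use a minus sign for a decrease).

+$653.64 billion

Currency withdrawal $141 billion: reserves −$141B, deposits −$141B.
Government spending $365 billion: reserves +$365B, deposits +$365B.
OMO purchase (from banks) $461 billion: reserves +$461B, deposits 0.
Totals: Δreserves = +$685B, Δdeposits = +$224B.
Δrequired reserves = 14% × +$224B = +$31.36B.
Δexcess reserves = Δreserves − Δrequired = +$685B − (+$31.36B) = +$653.64 billion.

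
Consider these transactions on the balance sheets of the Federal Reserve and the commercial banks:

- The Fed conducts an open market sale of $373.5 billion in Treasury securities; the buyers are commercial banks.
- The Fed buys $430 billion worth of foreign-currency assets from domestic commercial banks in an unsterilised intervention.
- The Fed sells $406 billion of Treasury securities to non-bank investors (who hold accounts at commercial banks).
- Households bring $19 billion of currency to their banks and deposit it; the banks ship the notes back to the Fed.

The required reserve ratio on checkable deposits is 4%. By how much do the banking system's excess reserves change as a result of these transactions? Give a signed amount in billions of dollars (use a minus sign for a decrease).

-$315.02 billion

OMO sale (to banks) $373.5 billion: reserves −$373.5B, deposits 0.
FX purchase $430 billion: reserves +$430B, deposits 0.
Asset sale (to non-banks) $406 billion: reserves −$406B, deposits −$406B.
Currency deposit $19 billion: reserves +$19B, deposits +$19B.
Totals: Δreserves = −$330.5B, Δdeposits = −$387B.
Δrequired reserves = 4% × −$387B = −$15.48B.
Δexcess reserves = Δreserves − Δrequired = −$330.5B − (−$15.48B) = -$315.02 billion.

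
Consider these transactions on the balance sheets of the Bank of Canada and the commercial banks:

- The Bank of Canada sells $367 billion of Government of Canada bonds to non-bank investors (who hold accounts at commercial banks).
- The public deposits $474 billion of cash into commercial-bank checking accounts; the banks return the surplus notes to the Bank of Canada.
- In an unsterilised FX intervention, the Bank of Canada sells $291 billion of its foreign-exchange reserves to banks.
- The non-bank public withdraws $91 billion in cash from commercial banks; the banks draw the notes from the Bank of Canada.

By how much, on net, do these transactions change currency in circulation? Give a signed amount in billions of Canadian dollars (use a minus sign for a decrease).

Asset sale (to non-banks) $367 billion: no currency enters or leaves circulation → 0.
Currency deposit $474 billion: notes return to the central bank → −$474B.
FX sale $291 billion: no currency enters or leaves circulation → 0.
Currency withdrawal $91 billion: notes leave the central bank → +$91B.
Net: 0 − 474 + 0 + 91 = -$383 billion.

-$383 billion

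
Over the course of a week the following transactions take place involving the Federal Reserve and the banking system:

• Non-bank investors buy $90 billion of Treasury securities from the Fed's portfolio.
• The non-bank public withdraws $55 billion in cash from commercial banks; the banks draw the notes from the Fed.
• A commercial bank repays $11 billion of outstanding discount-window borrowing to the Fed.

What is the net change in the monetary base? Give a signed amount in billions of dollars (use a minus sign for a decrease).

-$101 billion

Fed balance sheet:
  Assets:      Securities −$90B, Loans to banks −$11B
  Liabilities: Bank reserves −$156B, Currency in circulation +$55B
Monetary base = currency + reserves: +$55B + (−$156B) = -$101 billion.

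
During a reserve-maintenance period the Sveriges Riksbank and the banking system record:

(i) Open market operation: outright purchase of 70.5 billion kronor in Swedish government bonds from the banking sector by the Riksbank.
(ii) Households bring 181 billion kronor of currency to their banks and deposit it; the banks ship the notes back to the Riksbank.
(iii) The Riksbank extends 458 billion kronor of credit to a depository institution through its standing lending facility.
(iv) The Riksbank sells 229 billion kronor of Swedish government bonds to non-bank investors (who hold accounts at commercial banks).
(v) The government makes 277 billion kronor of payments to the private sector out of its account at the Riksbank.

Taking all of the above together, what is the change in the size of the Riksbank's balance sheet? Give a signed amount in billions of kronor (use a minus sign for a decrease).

OMO purchase (from banks) 70.5 billion kronor: a Riksbank asset is acquired → +70.5B.
Currency deposit 181 billion kronor: only the composition of liabilities changes → 0.
Discount-window loan 458 billion kronor: a Riksbank asset is acquired → +458B.
Asset sale (to non-banks) 229 billion kronor: a Riksbank asset is shed → −229B.
Government spending 277 billion kronor: only the composition of liabilities changes → 0.
Net: 70.5 + 0 + 458 − 229 + 0 = +299.5 billion.

+299.5 billion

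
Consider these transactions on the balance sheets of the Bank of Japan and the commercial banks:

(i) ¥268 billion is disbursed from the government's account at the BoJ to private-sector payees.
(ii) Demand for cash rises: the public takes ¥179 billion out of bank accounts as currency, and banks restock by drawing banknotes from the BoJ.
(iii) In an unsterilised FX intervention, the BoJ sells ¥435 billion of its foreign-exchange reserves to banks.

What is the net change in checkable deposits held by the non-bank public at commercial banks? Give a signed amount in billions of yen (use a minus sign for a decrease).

Government spending ¥268 billion: non-bank counterparties' bank balances rise → +¥268B.
Currency withdrawal ¥179 billion: non-bank counterparties' bank balances fall → −¥179B.
FX sale ¥435 billion: the counterparty is a bank, so public deposits are unchanged → 0.
Net: 268 − 179 + 0 = +¥89 billion.

+¥89 billion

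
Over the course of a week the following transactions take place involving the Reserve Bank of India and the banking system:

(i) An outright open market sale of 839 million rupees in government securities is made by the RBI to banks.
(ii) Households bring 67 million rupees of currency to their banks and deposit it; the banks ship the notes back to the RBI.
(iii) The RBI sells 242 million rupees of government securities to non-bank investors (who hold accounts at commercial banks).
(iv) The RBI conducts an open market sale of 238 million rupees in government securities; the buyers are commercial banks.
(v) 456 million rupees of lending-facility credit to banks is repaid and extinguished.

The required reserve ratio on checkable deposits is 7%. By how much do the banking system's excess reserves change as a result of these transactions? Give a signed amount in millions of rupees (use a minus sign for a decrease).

OMO sale (to banks) 839 million rupees: reserves −839M, deposits 0.
Currency deposit 67 million rupees: reserves +67M, deposits +67M.
Asset sale (to non-banks) 242 million rupees: reserves −242M, deposits −242M.
OMO sale (to banks) 238 million rupees: reserves −238M, deposits 0.
Discount-window repayment 456 million rupees: reserves −456M, deposits 0.
Totals: Δreserves = −1708M, Δdeposits = −175M.
Δrequired reserves = 7% × −175M = −12.25M.
Δexcess reserves = Δreserves − Δrequired = −1708M − (−12.25M) = -1695.75 million.

-1695.75 million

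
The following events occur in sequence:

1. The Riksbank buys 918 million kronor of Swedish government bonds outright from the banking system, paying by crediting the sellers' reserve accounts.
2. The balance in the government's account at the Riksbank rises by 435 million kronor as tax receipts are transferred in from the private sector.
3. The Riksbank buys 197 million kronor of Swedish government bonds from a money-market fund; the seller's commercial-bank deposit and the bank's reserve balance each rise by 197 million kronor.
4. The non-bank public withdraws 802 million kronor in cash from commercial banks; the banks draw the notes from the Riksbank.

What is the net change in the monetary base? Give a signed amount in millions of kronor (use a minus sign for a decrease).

+680 million

Riksbank balance sheet:
  Assets:      Securities +1115M
  Liabilities: Bank reserves −122M, Currency in circulation +802M, Government deposits +435M
Commercial banking system:
  Assets:      Reserves at CB −122M, Securities −918M
  Liabilities: Checkable deposits −1040M
Monetary base = currency + reserves: +802M + (−122M) = +680 million.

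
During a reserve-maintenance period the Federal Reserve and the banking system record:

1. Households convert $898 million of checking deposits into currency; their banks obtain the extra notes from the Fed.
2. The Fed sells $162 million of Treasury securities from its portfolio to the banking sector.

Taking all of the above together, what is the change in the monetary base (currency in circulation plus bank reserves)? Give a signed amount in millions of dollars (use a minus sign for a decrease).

-$162 million

Fed balance sheet:
  Assets:      Securities −$162M
  Liabilities: Bank reserves −$1060M, Currency in circulation +$898M
Commercial banking system:
  Assets:      Reserves at CB −$1060M, Securities +$162M
  Liabilities: Checkable deposits −$898M
Monetary base = currency + reserves: +$898M + (−$1060M) = -$162 million.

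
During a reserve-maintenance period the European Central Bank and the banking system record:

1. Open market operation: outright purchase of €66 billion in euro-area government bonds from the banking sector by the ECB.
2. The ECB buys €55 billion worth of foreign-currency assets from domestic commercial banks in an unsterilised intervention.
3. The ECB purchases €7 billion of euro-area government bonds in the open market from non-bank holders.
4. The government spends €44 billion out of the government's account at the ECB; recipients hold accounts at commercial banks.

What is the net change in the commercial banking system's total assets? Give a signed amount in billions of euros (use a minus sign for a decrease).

+€51 billion

OMO purchase (from banks) €66 billion: just an asset swap on bank balance sheets → 0.
FX purchase €55 billion: just an asset swap on bank balance sheets → 0.
Asset purchase (from non-banks) €7 billion: bank balance sheets expand → +€7B.
Government spending €44 billion: bank balance sheets expand → +€44B.
Net: 0 + 0 + 7 + 44 = +€51 billion.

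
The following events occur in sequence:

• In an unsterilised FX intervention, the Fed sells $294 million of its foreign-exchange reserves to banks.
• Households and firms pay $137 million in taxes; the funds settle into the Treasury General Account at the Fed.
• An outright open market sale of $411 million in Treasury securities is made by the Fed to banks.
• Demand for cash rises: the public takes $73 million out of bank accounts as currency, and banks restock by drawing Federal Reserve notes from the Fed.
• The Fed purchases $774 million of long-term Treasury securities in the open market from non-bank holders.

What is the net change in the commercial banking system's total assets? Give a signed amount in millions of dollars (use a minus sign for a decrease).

+$564 million

Fed balance sheet:
  Assets:      Securities +$363M, Foreign assets −$294M
  Liabilities: Bank reserves −$141M, Currency in circulation +$73M, Government deposits +$137M
Commercial banking system:
  Assets:      Reserves at CB −$141M, Securities +$411M, Foreign assets +$294M
  Liabilities: Checkable deposits +$564M
Change in total bank assets = +$564 million.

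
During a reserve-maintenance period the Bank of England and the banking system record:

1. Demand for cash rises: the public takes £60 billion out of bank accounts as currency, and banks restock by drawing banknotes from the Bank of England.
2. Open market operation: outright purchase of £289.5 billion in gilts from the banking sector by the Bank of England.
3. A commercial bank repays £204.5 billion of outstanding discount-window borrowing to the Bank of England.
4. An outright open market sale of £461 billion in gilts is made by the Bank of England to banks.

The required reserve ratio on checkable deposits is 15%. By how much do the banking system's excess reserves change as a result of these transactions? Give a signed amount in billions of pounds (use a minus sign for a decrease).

-£427 billion

Currency withdrawal £60 billion: reserves −£60B, deposits −£60B.
OMO purchase (from banks) £289.5 billion: reserves +£289.5B, deposits 0.
Discount-window repayment £204.5 billion: reserves −£204.5B, deposits 0.
OMO sale (to banks) £461 billion: reserves −£461B, deposits 0.
Totals: Δreserves = −£436B, Δdeposits = −£60B.
Δrequired reserves = 15% × −£60B = −£9B.
Δexcess reserves = Δreserves − Δrequired = −£436B − (−£9B) = -£427 billion.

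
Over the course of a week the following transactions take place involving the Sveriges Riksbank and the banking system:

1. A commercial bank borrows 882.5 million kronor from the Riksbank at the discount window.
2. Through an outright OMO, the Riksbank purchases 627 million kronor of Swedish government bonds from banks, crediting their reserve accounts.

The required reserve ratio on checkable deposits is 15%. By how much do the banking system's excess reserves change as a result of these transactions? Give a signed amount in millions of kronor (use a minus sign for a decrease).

+1509.5 million

Discount-window loan 882.5 million kronor: reserves +882.5M, deposits 0.
OMO purchase (from banks) 627 million kronor: reserves +627M, deposits 0.
Totals: Δreserves = +1509.5M, Δdeposits = 0.
Δrequired reserves = 15% × 0 = 0.
Δexcess reserves = Δreserves − Δrequired = +1509.5M − (0) = +1509.5 million.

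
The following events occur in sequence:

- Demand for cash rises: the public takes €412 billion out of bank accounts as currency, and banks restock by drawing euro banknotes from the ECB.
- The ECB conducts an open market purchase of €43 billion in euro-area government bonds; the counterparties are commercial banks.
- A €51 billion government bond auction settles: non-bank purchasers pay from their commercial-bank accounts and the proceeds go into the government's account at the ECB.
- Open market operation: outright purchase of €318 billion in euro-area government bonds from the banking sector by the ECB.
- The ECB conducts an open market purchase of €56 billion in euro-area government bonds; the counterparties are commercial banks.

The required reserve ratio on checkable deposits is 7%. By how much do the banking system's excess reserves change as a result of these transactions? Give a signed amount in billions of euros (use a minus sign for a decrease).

Currency withdrawal €412 billion: reserves −€412B, deposits −€412B.
OMO purchase (from banks) €43 billion: reserves +€43B, deposits 0.
Government account inflow €51 billion: reserves −€51B, deposits −€51B.
OMO purchase (from banks) €318 billion: reserves +€318B, deposits 0.
OMO purchase (from banks) €56 billion: reserves +€56B, deposits 0.
Totals: Δreserves = −€46B, Δdeposits = −€463B.
Δrequired reserves = 7% × −€463B = −€32.41B.
Δexcess reserves = Δreserves − Δrequired = −€46B − (−€32.41B) = -€13.59 billion.

-€13.59 billion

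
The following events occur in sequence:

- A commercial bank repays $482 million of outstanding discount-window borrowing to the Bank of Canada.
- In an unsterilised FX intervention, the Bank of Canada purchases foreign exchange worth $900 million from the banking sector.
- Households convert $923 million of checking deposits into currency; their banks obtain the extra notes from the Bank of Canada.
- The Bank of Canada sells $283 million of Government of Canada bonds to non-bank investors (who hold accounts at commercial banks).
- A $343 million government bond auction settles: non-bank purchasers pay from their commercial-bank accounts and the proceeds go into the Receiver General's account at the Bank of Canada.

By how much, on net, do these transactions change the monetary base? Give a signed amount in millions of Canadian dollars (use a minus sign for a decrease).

-$208 million

Discount-window repayment $482 million: Bank of Canada balance sheet contracts → −$482M.
FX purchase $900 million: Bank of Canada balance sheet expands → +$900M.
Currency withdrawal $923 million: just a shift between currency and reserves — both are base money → 0.
Asset sale (to non-banks) $283 million: Bank of Canada balance sheet contracts → −$283M.
Government account inflow $343 million: reserves shift to a non-base liability → −$343M.
Net: −482 + 900 + 0 − 283 − 343 = -$208 million.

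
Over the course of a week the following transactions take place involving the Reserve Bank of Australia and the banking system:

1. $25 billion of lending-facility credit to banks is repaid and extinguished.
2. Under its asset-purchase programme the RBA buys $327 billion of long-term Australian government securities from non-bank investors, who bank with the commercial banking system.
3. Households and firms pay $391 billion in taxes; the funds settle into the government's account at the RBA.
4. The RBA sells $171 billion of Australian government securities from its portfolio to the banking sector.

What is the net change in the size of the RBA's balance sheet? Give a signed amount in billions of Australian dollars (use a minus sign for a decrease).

+$131 billion

RBA balance sheet:
  Assets:      Securities +$156B, Loans to banks −$25B
  Liabilities: Bank reserves −$260B, Government deposits +$391B
Commercial banking system:
  Assets:      Reserves at CB −$260B, Securities +$171B
  Liabilities: Checkable deposits −$64B, Borrowings from CB −$25B
Change in total RBA assets = +$131 billion.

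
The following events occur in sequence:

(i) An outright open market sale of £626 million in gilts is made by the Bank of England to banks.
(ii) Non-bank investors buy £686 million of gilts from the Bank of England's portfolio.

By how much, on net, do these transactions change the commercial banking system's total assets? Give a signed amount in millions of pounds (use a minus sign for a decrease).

OMO sale (to banks) £626 million: just an asset swap on bank balance sheets → 0.
Asset sale (to non-banks) £686 million: bank balance sheets shrink → −£686M.
Net: 0 − 686 = -£686 million.

-£686 million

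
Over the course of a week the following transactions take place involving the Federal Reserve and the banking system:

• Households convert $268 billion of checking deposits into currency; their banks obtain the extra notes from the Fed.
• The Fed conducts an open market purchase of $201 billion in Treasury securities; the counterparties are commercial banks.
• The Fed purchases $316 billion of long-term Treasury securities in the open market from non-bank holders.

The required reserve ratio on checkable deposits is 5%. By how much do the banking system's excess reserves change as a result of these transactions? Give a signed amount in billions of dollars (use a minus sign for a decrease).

Currency withdrawal $268 billion: reserves −$268B, deposits −$268B.
OMO purchase (from banks) $201 billion: reserves +$201B, deposits 0.
Asset purchase (from non-banks) $316 billion: reserves +$316B, deposits +$316B.
Totals: Δreserves = +$249B, Δdeposits = +$48B.
Δrequired reserves = 5% × +$48B = +$2.4B.
Δexcess reserves = Δreserves − Δrequired = +$249B − (+$2.4B) = +$246.6 billion.

+$246.6 billion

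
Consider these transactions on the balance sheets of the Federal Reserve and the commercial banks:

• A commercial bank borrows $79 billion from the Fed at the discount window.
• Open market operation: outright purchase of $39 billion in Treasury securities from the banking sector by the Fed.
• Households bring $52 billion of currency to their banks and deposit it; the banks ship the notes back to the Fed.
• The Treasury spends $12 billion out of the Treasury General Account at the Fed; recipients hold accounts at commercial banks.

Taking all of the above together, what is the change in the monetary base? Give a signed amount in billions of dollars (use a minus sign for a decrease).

+$130 billion

Discount-window loan $79 billion: Fed balance sheet expands → +$79B.
OMO purchase (from banks) $39 billion: Fed balance sheet expands → +$39B.
Currency deposit $52 billion: just a shift between currency and reserves — both are base money → 0.
Government spending $12 billion: a non-base liability converts back to reserves → +$12B.
Net: 79 + 39 + 0 + 12 = +$130 billion.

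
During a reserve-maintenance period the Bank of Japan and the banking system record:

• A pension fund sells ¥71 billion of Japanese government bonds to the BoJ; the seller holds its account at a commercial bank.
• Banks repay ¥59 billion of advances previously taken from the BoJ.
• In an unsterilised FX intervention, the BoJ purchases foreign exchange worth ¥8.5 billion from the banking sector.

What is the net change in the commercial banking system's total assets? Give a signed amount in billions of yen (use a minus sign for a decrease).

Asset purchase (from non-banks) ¥71 billion: bank balance sheets expand → +¥71B.
Discount-window repayment ¥59 billion: bank balance sheets shrink → −¥59B.
FX purchase ¥8.5 billion: just an asset swap on bank balance sheets → 0.
Net: 71 − 59 + 0 = +¥12 billion.

+¥12 billion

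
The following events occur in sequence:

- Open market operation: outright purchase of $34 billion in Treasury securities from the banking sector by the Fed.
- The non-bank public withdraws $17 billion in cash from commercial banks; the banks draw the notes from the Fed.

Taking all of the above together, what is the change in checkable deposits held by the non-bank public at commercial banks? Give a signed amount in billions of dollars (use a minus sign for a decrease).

Fed balance sheet:
  Assets:      Securities +$34B
  Liabilities: Bank reserves +$17B, Currency in circulation +$17B
Commercial banking system:
  Assets:      Reserves at CB +$17B, Securities −$34B
  Liabilities: Checkable deposits −$17B
So the change in checkable deposits held by the non-bank public at commercial banks is -$17 billion.

-$17 billion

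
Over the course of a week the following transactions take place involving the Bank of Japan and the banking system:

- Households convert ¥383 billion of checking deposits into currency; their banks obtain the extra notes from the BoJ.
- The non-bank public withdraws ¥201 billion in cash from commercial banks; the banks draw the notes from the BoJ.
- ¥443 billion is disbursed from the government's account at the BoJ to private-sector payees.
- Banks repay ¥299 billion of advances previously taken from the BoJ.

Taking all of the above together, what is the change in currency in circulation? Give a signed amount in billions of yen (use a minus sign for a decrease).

BoJ balance sheet:
  Assets:      Loans to banks −¥299B
  Liabilities: Bank reserves −¥440B, Currency in circulation +¥584B, Government deposits −¥443B
Commercial banking system:
  Assets:      Reserves at CB −¥440B
  Liabilities: Checkable deposits −¥141B, Borrowings from CB −¥299B
So the change in currency in circulation is +¥584 billion.

+¥584 billion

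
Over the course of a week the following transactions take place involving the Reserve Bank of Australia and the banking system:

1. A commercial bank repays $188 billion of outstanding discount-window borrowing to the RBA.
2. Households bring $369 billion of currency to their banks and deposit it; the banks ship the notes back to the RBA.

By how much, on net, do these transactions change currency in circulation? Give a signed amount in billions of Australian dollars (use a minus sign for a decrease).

-$369 billion

RBA balance sheet:
  Assets:      Loans to banks −$188B
  Liabilities: Bank reserves +$181B, Currency in circulation −$369B
So the change in currency in circulation is -$369 billion.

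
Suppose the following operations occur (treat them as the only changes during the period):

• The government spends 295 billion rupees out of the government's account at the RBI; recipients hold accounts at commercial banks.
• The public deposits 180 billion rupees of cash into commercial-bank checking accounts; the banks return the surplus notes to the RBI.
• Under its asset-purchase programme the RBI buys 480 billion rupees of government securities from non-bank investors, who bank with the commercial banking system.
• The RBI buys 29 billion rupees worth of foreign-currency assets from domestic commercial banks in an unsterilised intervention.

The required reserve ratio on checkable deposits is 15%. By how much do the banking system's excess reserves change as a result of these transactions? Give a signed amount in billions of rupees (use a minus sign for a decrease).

+840.75 billion

Government spending 295 billion rupees: reserves +295B, deposits +295B.
Currency deposit 180 billion rupees: reserves +180B, deposits +180B.
Asset purchase (from non-banks) 480 billion rupees: reserves +480B, deposits +480B.
FX purchase 29 billion rupees: reserves +29B, deposits 0.
Totals: Δreserves = +984B, Δdeposits = +955B.
Δrequired reserves = 15% × +955B = +143.25B.
Δexcess reserves = Δreserves − Δrequired = +984B − (+143.25B) = +840.75 billion.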